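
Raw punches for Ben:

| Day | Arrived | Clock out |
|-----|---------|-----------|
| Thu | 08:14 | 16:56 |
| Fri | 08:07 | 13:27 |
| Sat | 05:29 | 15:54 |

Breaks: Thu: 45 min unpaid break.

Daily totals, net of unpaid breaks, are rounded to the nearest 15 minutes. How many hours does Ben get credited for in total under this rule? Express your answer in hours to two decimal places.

23.75 hours

Thu: 08:14–16:56 = 8 h 42 min − 45 min = 7 h 57 min → rounds to 8 h 0 min
Fri: 08:07–13:27 = 5 h 20 min → rounds to 5 h 15 min
Sat: 05:29–15:54 = 10 h 25 min → rounds to 10 h 30 min
Total credited: 23 h 45 min.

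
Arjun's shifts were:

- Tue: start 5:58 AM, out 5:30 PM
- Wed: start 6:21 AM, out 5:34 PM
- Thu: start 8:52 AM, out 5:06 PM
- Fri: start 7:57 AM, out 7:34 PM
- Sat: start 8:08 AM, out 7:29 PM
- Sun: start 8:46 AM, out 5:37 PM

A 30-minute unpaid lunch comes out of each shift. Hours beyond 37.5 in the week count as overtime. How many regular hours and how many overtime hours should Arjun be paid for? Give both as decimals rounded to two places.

Regular 37.50 hours, overtime 22.30 hours

Tue: 5:58 AM–5:30 PM = 11 h 32 min; less 30 min break → 11 h 2 min
Wed: 6:21 AM–5:34 PM = 11 h 13 min; less 30 min break → 10 h 43 min
Thu: 8:52 AM–5:06 PM = 8 h 14 min; less 30 min break → 7 h 44 min
Fri: 7:57 AM–7:34 PM = 11 h 37 min; less 30 min break → 11 h 7 min
Sat: 8:08 AM–7:29 PM = 11 h 21 min; less 30 min break → 10 h 51 min
Sun: 8:46 AM–5:37 PM = 8 h 51 min; less 30 min break → 8 h 21 min
Total worked: 59 h 48 min = 59.80 h.
Threshold 37.5 h → overtime 22 h 18 min, regular 37 h 30 min.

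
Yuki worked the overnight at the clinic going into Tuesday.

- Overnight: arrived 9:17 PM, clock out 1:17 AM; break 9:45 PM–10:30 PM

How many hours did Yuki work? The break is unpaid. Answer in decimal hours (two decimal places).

3.25 hours

Overnight: 9:17 PM → midnight = 2 h 43 min; midnight → 1:17 AM = 1 h 17 min; span 4 h 0 min; less 45 min break → 3 h 15 min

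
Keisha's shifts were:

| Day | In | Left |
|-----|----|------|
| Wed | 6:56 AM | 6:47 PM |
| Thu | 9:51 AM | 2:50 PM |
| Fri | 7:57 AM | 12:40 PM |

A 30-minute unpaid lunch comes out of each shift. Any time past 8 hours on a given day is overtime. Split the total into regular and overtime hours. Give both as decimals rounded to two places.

Wed: 6:56 AM–6:47 PM = 11 h 51 min; less 30 min break → 11 h 21 min
Thu: 9:51 AM–2:50 PM = 4 h 59 min; less 30 min break → 4 h 29 min
Fri: 7:57 AM–12:40 PM = 4 h 43 min; less 30 min break → 4 h 13 min
Wed reg 8 h 0 min / OT 3 h 21 min; Thu reg 4 h 29 min / OT 0 h 0 min; Fri reg 4 h 13 min / OT 0 h 0 min.
Totals: regular 16 h 42 min, overtime 3 h 21 min.

Regular 16.70 hours, overtime 3.35 hours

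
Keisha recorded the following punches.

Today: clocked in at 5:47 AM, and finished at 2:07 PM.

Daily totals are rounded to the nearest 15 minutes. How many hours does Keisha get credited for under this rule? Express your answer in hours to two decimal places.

8.25 hours

Today: 5:47 AM–2:07 PM = 8 h 20 min → rounds to 8 h 15 min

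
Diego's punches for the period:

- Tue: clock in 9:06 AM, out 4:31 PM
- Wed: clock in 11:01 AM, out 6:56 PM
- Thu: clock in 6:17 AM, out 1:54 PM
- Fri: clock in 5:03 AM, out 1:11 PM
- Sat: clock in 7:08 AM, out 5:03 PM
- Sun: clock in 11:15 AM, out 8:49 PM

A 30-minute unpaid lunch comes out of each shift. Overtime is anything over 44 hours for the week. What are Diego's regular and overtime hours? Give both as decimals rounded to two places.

Tue: 9:06 AM–4:31 PM = 7 h 25 min; less 30 min break → 6 h 55 min
Wed: 11:01 AM–6:56 PM = 7 h 55 min; less 30 min break → 7 h 25 min
Thu: 6:17 AM–1:54 PM = 7 h 37 min; less 30 min break → 7 h 7 min
Fri: 5:03 AM–1:11 PM = 8 h 8 min; less 30 min break → 7 h 38 min
Sat: 7:08 AM–5:03 PM = 9 h 55 min; less 30 min break → 9 h 25 min
Sun: 11:15 AM–8:49 PM = 9 h 34 min; less 30 min break → 9 h 4 min
Total worked: 47 h 34 min = 47.57 h.
Threshold 44 h → overtime 3 h 34 min, regular 44 h 0 min.

Regular 44.00 hours, overtime 3.57 hours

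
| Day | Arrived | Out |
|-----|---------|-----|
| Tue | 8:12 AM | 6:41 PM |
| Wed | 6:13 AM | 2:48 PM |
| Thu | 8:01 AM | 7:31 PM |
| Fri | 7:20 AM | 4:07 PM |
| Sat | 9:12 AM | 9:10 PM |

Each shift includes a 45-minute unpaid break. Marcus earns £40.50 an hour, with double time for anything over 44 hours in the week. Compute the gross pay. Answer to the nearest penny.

Tue: 8:12 AM–6:41 PM = 10 h 29 min; less 45 min break → 9 h 44 min
Wed: 6:13 AM–2:48 PM = 8 h 35 min; less 45 min break → 7 h 50 min
Thu: 8:01 AM–7:31 PM = 11 h 30 min; less 45 min break → 10 h 45 min
Fri: 7:20 AM–4:07 PM = 8 h 47 min; less 45 min break → 8 h 2 min
Sat: 9:12 AM–9:10 PM = 11 h 58 min; less 45 min break → 11 h 13 min
Total worked: 47 h 34 min = 2854 min.
Regular 44 h 0 min = 2640 min at £40.50/h; overtime 3 h 34 min = 214 min at £81.00/h.
Pay = (2640 × £40.50 + 214 × £81.00) ÷ 60 = £2070.90.

£2070.90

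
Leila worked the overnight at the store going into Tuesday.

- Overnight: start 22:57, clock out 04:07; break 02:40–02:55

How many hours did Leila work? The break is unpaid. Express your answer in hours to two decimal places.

4.92 hours

Overnight: 22:57 → midnight = 1 h 3 min; midnight → 04:07 = 4 h 7 min; span 5 h 10 min; less 15 min break → 4 h 55 min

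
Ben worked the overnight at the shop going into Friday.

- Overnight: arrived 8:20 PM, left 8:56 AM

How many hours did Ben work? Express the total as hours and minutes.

Overnight: 8:20 PM → midnight = 3 h 40 min; midnight → 8:56 AM = 8 h 56 min; span 12 h 36 min

12 h 36 min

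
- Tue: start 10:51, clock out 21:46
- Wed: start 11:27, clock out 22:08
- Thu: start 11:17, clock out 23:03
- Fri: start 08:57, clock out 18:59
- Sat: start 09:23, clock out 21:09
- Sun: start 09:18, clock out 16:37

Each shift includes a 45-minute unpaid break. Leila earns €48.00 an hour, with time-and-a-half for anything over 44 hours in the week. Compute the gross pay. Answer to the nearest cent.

€3118.80

Tue: 10:51–21:46 = 10 h 55 min; less 45 min break → 10 h 10 min
Wed: 11:27–22:08 = 10 h 41 min; less 45 min break → 9 h 56 min
Thu: 11:17–23:03 = 11 h 46 min; less 45 min break → 11 h 1 min
Fri: 08:57–18:59 = 10 h 2 min; less 45 min break → 9 h 17 min
Sat: 09:23–21:09 = 11 h 46 min; less 45 min break → 11 h 1 min
Sun: 09:18–16:37 = 7 h 19 min; less 45 min break → 6 h 34 min
Total worked: 57 h 59 min = 3479 min.
Regular 44 h 0 min = 2640 min at €48.00/h; overtime 13 h 59 min = 839 min at €72.00/h.
Pay = (2640 × €48.00 + 839 × €72.00) ÷ 60 = €3118.80.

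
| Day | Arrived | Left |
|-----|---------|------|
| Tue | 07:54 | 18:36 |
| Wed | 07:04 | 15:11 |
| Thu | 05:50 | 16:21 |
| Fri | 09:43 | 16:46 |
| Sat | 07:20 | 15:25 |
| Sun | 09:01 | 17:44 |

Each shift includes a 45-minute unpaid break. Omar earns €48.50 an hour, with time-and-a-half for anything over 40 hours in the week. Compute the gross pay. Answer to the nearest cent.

Tue: 07:54–18:36 = 10 h 42 min; less 45 min break → 9 h 57 min
Wed: 07:04–15:11 = 8 h 7 min; less 45 min break → 7 h 22 min
Thu: 05:50–16:21 = 10 h 31 min; less 45 min break → 9 h 46 min
Fri: 09:43–16:46 = 7 h 3 min; less 45 min break → 6 h 18 min
Sat: 07:20–15:25 = 8 h 5 min; less 45 min break → 7 h 20 min
Sun: 09:01–17:44 = 8 h 43 min; less 45 min break → 7 h 58 min
Total worked: 48 h 41 min = 2921 min.
Regular 40 h 0 min = 2400 min at €48.50/h; overtime 8 h 41 min = 521 min at €72.75/h.
Pay = (2400 × €48.50 + 521 × €72.75) ÷ 60 = €2571.71.

€2571.71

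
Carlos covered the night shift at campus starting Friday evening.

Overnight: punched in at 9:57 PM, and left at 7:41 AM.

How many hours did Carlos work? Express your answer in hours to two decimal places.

Overnight: 9:57 PM → midnight = 2 h 3 min; midnight → 7:41 AM = 7 h 41 min; span 9 h 44 min

9.73 hours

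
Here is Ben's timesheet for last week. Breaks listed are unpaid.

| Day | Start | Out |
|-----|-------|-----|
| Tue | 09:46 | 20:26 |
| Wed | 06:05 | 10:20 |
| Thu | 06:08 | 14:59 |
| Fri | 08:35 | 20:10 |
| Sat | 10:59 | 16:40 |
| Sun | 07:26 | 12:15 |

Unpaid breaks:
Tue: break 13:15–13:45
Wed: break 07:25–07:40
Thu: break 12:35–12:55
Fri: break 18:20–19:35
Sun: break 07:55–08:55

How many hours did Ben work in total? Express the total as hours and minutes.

42 h 31 min

Tue: 09:46–20:26 = 10 h 40 min; less 30 min break → 10 h 10 min
Wed: 06:05–10:20 = 4 h 15 min; less 15 min break → 4 h 0 min
Thu: 06:08–14:59 = 8 h 51 min; less 20 min break → 8 h 31 min
Fri: 08:35–20:10 = 11 h 35 min; less 75 min break → 10 h 20 min
Sat: 10:59–16:40 = 5 h 41 min
Sun: 07:26–12:15 = 4 h 49 min; less 60 min break → 3 h 49 min
Total: 10 h 10 min + 4 h 0 min + 8 h 31 min + 10 h 20 min + 5 h 41 min + 3 h 49 min = 42 h 31 min.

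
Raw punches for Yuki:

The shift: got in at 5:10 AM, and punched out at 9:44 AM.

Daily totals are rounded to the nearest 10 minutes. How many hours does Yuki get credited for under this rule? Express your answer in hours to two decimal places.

4.50 hours

The shift: 5:10 AM–9:44 AM = 4 h 34 min → rounds to 4 h 30 min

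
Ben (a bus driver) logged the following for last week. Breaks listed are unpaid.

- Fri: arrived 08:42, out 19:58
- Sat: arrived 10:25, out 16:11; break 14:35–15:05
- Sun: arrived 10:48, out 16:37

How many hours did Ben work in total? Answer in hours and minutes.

Fri: 08:42–19:58 = 11 h 16 min
Sat: 10:25–16:11 = 5 h 46 min; less 30 min break → 5 h 16 min
Sun: 10:48–16:37 = 5 h 49 min
Total: 11 h 16 min + 5 h 16 min + 5 h 49 min = 22 h 21 min.

22 h 21 min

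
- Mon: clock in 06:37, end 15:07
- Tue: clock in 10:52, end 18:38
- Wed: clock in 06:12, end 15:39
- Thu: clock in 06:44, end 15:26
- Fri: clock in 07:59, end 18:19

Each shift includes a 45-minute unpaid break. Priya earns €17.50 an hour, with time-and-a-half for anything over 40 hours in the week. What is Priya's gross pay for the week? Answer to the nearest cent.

€726.25

Mon: 06:37–15:07 = 8 h 30 min; less 45 min break → 7 h 45 min
Tue: 10:52–18:38 = 7 h 46 min; less 45 min break → 7 h 1 min
Wed: 06:12–15:39 = 9 h 27 min; less 45 min break → 8 h 42 min
Thu: 06:44–15:26 = 8 h 42 min; less 45 min break → 7 h 57 min
Fri: 07:59–18:19 = 10 h 20 min; less 45 min break → 9 h 35 min
Total worked: 41 h 0 min = 2460 min.
Regular 40 h 0 min = 2400 min at €17.50/h; overtime 1 h 0 min = 60 min at €26.25/h.
Pay = (2400 × €17.50 + 60 × €26.25) ÷ 60 = €726.25.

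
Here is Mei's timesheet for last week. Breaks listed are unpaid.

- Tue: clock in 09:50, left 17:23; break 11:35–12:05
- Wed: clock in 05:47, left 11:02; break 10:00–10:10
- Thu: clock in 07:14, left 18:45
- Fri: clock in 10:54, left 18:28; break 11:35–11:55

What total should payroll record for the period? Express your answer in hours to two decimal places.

Tue: 09:50–17:23 = 7 h 33 min; less 30 min break → 7 h 3 min
Wed: 05:47–11:02 = 5 h 15 min; less 10 min break → 5 h 5 min
Thu: 07:14–18:45 = 11 h 31 min
Fri: 10:54–18:28 = 7 h 34 min; less 20 min break → 7 h 14 min
Total: 7 h 3 min + 5 h 5 min + 11 h 31 min + 7 h 14 min = 30 h 53 min.

30.88 hours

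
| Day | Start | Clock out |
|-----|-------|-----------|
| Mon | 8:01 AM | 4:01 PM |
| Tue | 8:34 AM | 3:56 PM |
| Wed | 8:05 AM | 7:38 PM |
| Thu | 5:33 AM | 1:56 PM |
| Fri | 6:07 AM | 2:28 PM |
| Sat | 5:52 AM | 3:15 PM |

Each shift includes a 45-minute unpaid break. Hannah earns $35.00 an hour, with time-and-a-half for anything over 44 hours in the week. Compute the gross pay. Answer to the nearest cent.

Mon: 8:01 AM–4:01 PM = 8 h 0 min; less 45 min break → 7 h 15 min
Tue: 8:34 AM–3:56 PM = 7 h 22 min; less 45 min break → 6 h 37 min
Wed: 8:05 AM–7:38 PM = 11 h 33 min; less 45 min break → 10 h 48 min
Thu: 5:33 AM–1:56 PM = 8 h 23 min; less 45 min break → 7 h 38 min
Fri: 6:07 AM–2:28 PM = 8 h 21 min; less 45 min break → 7 h 36 min
Sat: 5:52 AM–3:15 PM = 9 h 23 min; less 45 min break → 8 h 38 min
Total worked: 48 h 32 min = 2912 min.
Regular 44 h 0 min = 2640 min at $35.00/h; overtime 4 h 32 min = 272 min at $52.50/h.
Pay = (2640 × $35.00 + 272 × $52.50) ÷ 60 = $1778.00.

$1778.00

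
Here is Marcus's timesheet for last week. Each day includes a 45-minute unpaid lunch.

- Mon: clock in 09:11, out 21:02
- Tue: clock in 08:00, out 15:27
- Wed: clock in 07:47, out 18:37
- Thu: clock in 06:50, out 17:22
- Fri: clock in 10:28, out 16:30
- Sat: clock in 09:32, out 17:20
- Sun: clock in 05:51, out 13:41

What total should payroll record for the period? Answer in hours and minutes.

Mon: 09:11–21:02 = 11 h 51 min; less 45 min break → 11 h 6 min
Tue: 08:00–15:27 = 7 h 27 min; less 45 min break → 6 h 42 min
Wed: 07:47–18:37 = 10 h 50 min; less 45 min break → 10 h 5 min
Thu: 06:50–17:22 = 10 h 32 min; less 45 min break → 9 h 47 min
Fri: 10:28–16:30 = 6 h 2 min; less 45 min break → 5 h 17 min
Sat: 09:32–17:20 = 7 h 48 min; less 45 min break → 7 h 3 min
Sun: 05:51–13:41 = 7 h 50 min; less 45 min break → 7 h 5 min
Total: 11 h 6 min + 6 h 42 min + 10 h 5 min + 9 h 47 min + 5 h 17 min + 7 h 3 min + 7 h 5 min = 57 h 5 min.

57 h 5 min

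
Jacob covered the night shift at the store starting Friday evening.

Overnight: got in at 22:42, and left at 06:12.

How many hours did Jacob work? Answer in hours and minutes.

7 h 30 min

Overnight: 22:42 → midnight = 1 h 18 min; midnight → 06:12 = 6 h 12 min; span 7 h 30 min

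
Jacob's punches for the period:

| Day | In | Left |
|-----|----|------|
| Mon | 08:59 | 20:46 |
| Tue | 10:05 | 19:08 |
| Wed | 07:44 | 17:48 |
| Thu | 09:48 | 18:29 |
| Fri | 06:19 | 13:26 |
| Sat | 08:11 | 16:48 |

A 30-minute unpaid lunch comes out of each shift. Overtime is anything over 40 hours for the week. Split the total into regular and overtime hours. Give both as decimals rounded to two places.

Mon: 08:59–20:46 = 11 h 47 min; less 30 min break → 11 h 17 min
Tue: 10:05–19:08 = 9 h 3 min; less 30 min break → 8 h 33 min
Wed: 07:44–17:48 = 10 h 4 min; less 30 min break → 9 h 34 min
Thu: 09:48–18:29 = 8 h 41 min; less 30 min break → 8 h 11 min
Fri: 06:19–13:26 = 7 h 7 min; less 30 min break → 6 h 37 min
Sat: 08:11–16:48 = 8 h 37 min; less 30 min break → 8 h 7 min
Total worked: 52 h 19 min = 52.32 h.
Threshold 40 h → overtime 12 h 19 min, regular 40 h 0 min.

Regular 40.00 hours, overtime 12.32 hours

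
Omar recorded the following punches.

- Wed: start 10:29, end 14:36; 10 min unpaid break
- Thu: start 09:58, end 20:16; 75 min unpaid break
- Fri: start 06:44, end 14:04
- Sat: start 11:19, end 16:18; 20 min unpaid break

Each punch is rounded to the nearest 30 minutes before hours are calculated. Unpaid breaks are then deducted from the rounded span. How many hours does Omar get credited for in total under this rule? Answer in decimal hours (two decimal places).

25.25 hours

Wed: in 10:29→10:30, out 14:36→14:30; 4 h 0 min − 10 min = 3 h 50 min
Thu: in 09:58→10:00, out 20:16→20:30; 10 h 30 min − 75 min = 9 h 15 min
Fri: in 06:44→06:30, out 14:04→14:00; 7 h 30 min
Sat: in 11:19→11:30, out 16:18→16:30; 5 h 0 min − 20 min = 4 h 40 min
Total credited: 25 h 15 min.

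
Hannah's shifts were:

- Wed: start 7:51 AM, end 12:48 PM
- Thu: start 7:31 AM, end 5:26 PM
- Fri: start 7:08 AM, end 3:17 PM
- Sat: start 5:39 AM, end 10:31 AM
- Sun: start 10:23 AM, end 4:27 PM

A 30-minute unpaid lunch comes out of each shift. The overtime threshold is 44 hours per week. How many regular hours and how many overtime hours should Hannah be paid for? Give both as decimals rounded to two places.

Wed: 7:51 AM–12:48 PM = 4 h 57 min; less 30 min break → 4 h 27 min
Thu: 7:31 AM–5:26 PM = 9 h 55 min; less 30 min break → 9 h 25 min
Fri: 7:08 AM–3:17 PM = 8 h 9 min; less 30 min break → 7 h 39 min
Sat: 5:39 AM–10:31 AM = 4 h 52 min; less 30 min break → 4 h 22 min
Sun: 10:23 AM–4:27 PM = 6 h 4 min; less 30 min break → 5 h 34 min
Total worked: 31 h 27 min = 31.45 h.
Threshold 44 h → overtime 0 h 0 min, regular 31 h 27 min.

Regular 31.45 hours, overtime 0.00 hours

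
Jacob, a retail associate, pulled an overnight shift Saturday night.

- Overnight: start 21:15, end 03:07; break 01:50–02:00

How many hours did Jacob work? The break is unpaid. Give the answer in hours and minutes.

5 h 42 min

Overnight: 21:15 → midnight = 2 h 45 min; midnight → 03:07 = 3 h 7 min; span 5 h 52 min; less 10 min break → 5 h 42 min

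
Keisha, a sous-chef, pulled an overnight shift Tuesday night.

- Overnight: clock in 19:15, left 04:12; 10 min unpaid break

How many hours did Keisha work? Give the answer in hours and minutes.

Overnight: 19:15 → midnight = 4 h 45 min; midnight → 04:12 = 4 h 12 min; span 8 h 57 min; less 10 min break → 8 h 47 min

8 h 47 min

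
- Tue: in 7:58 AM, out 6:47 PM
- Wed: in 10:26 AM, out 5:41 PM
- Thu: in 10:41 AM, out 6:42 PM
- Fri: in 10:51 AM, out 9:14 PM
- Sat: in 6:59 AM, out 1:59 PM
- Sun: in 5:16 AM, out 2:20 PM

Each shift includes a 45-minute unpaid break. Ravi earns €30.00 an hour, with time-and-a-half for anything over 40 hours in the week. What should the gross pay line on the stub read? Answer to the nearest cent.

Tue: 7:58 AM–6:47 PM = 10 h 49 min; less 45 min break → 10 h 4 min
Wed: 10:26 AM–5:41 PM = 7 h 15 min; less 45 min break → 6 h 30 min
Thu: 10:41 AM–6:42 PM = 8 h 1 min; less 45 min break → 7 h 16 min
Fri: 10:51 AM–9:14 PM = 10 h 23 min; less 45 min break → 9 h 38 min
Sat: 6:59 AM–1:59 PM = 7 h 0 min; less 45 min break → 6 h 15 min
Sun: 5:16 AM–2:20 PM = 9 h 4 min; less 45 min break → 8 h 19 min
Total worked: 48 h 2 min = 2882 min.
Regular 40 h 0 min = 2400 min at €30.00/h; overtime 8 h 2 min = 482 min at €45.00/h.
Pay = (2400 × €30.00 + 482 × €45.00) ÷ 60 = €1561.50.

€1561.50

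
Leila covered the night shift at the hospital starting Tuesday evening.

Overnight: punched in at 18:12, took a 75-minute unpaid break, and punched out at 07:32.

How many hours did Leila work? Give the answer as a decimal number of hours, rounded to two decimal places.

12.08 hours

Overnight: 18:12 → midnight = 5 h 48 min; midnight → 07:32 = 7 h 32 min; span 13 h 20 min; less 75 min break → 12 h 5 min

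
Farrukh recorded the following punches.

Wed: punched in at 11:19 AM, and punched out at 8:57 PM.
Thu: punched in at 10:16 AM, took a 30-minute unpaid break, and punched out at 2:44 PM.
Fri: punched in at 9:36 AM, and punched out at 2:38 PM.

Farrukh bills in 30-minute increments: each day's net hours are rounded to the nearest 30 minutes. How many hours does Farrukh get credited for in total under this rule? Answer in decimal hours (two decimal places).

18.50 hours

Wed: 11:19 AM–8:57 PM = 9 h 38 min → rounds to 9 h 30 min
Thu: 10:16 AM–2:44 PM = 4 h 28 min − 30 min = 3 h 58 min → rounds to 4 h 0 min
Fri: 9:36 AM–2:38 PM = 5 h 2 min → rounds to 5 h 0 min
Total credited: 18 h 30 min.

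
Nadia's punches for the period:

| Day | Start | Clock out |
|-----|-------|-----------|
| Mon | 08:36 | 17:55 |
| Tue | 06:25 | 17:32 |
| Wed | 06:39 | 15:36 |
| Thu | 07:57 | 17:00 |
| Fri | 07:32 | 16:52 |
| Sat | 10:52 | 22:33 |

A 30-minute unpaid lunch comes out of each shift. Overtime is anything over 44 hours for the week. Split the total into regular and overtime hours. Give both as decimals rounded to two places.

Mon: 08:36–17:55 = 9 h 19 min; less 30 min break → 8 h 49 min
Tue: 06:25–17:32 = 11 h 7 min; less 30 min break → 10 h 37 min
Wed: 06:39–15:36 = 8 h 57 min; less 30 min break → 8 h 27 min
Thu: 07:57–17:00 = 9 h 3 min; less 30 min break → 8 h 33 min
Fri: 07:32–16:52 = 9 h 20 min; less 30 min break → 8 h 50 min
Sat: 10:52–22:33 = 11 h 41 min; less 30 min break → 11 h 11 min
Total worked: 56 h 27 min = 56.45 h.
Threshold 44 h → overtime 12 h 27 min, regular 44 h 0 min.

Regular 44.00 hours, overtime 12.45 hours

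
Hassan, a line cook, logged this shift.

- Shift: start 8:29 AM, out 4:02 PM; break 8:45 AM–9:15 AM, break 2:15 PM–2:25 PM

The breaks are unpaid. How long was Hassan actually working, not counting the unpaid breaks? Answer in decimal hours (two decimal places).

Shift: 8:29 AM–4:02 PM = 7 h 33 min; less 40 min break → 6 h 53 min

6.88 hours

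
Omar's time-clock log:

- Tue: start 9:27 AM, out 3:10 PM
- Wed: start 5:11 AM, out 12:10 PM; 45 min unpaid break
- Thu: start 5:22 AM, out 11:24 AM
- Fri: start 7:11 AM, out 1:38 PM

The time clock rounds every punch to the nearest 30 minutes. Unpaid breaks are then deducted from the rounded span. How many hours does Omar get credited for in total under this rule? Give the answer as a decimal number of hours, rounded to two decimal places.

Tue: in 9:27 AM→9:30 AM, out 3:10 PM→3:00 PM; 5 h 30 min
Wed: in 5:11 AM→5:00 AM, out 12:10 PM→12:00 PM; 7 h 0 min − 45 min = 6 h 15 min
Thu: in 5:22 AM→5:30 AM, out 11:24 AM→11:30 AM; 6 h 0 min
Fri: in 7:11 AM→7:00 AM, out 1:38 PM→1:30 PM; 6 h 30 min
Total credited: 24 h 15 min.

24.25 hours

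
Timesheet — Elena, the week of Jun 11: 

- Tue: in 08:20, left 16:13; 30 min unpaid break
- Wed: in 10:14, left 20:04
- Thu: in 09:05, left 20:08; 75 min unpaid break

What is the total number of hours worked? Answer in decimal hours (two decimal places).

Tue: 08:20–16:13 = 7 h 53 min; less 30 min break → 7 h 23 min
Wed: 10:14–20:04 = 9 h 50 min
Thu: 09:05–20:08 = 11 h 3 min; less 75 min break → 9 h 48 min
Total: 7 h 23 min + 9 h 50 min + 9 h 48 min = 27 h 1 min.

27.02 hours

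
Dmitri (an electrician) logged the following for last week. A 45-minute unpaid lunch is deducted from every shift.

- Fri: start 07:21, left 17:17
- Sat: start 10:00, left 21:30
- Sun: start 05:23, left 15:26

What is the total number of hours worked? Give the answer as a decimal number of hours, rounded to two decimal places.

29.23 hours

Fri: 07:21–17:17 = 9 h 56 min; less 45 min break → 9 h 11 min
Sat: 10:00–21:30 = 11 h 30 min; less 45 min break → 10 h 45 min
Sun: 05:23–15:26 = 10 h 3 min; less 45 min break → 9 h 18 min
Total: 9 h 11 min + 10 h 45 min + 9 h 18 min = 29 h 14 min.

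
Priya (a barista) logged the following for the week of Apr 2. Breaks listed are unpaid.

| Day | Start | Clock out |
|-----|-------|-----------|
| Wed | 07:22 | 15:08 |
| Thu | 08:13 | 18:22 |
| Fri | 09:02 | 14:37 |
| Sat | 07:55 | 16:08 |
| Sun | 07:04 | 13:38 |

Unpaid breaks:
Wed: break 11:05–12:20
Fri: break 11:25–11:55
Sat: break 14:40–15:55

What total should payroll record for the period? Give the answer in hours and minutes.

35 h 17 min

Wed: 07:22–15:08 = 7 h 46 min; less 75 min break → 6 h 31 min
Thu: 08:13–18:22 = 10 h 9 min
Fri: 09:02–14:37 = 5 h 35 min; less 30 min break → 5 h 5 min
Sat: 07:55–16:08 = 8 h 13 min; less 75 min break → 6 h 58 min
Sun: 07:04–13:38 = 6 h 34 min
Total: 6 h 31 min + 10 h 9 min + 5 h 5 min + 6 h 58 min + 6 h 34 min = 35 h 17 min.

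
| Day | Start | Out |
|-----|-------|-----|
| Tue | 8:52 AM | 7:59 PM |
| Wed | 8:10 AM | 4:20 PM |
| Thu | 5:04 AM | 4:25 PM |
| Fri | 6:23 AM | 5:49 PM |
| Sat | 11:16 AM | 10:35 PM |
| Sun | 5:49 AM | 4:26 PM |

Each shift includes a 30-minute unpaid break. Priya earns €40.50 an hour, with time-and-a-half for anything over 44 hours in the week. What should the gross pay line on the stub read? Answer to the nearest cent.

€2814.75

Tue: 8:52 AM–7:59 PM = 11 h 7 min; less 30 min break → 10 h 37 min
Wed: 8:10 AM–4:20 PM = 8 h 10 min; less 30 min break → 7 h 40 min
Thu: 5:04 AM–4:25 PM = 11 h 21 min; less 30 min break → 10 h 51 min
Fri: 6:23 AM–5:49 PM = 11 h 26 min; less 30 min break → 10 h 56 min
Sat: 11:16 AM–10:35 PM = 11 h 19 min; less 30 min break → 10 h 49 min
Sun: 5:49 AM–4:26 PM = 10 h 37 min; less 30 min break → 10 h 7 min
Total worked: 61 h 0 min = 3660 min.
Regular 44 h 0 min = 2640 min at €40.50/h; overtime 17 h 0 min = 1020 min at €60.75/h.
Pay = (2640 × €40.50 + 1020 × €60.75) ÷ 60 = €2814.75.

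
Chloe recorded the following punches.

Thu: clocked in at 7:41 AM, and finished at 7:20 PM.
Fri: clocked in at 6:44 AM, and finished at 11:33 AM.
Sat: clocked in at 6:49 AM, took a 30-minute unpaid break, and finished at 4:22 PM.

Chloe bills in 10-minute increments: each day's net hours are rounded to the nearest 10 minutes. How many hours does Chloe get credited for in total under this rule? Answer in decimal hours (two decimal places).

Thu: 7:41 AM–7:20 PM = 11 h 39 min → rounds to 11 h 40 min
Fri: 6:44 AM–11:33 AM = 4 h 49 min → rounds to 4 h 50 min
Sat: 6:49 AM–4:22 PM = 9 h 33 min − 30 min = 9 h 3 min → rounds to 9 h 0 min
Total credited: 25 h 30 min.

25.50 hours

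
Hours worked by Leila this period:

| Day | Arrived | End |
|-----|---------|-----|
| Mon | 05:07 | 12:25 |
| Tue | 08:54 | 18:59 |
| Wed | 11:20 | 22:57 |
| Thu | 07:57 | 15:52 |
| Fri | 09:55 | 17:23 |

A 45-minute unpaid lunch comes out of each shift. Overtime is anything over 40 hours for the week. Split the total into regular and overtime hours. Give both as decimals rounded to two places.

Mon: 05:07–12:25 = 7 h 18 min; less 45 min break → 6 h 33 min
Tue: 08:54–18:59 = 10 h 5 min; less 45 min break → 9 h 20 min
Wed: 11:20–22:57 = 11 h 37 min; less 45 min break → 10 h 52 min
Thu: 07:57–15:52 = 7 h 55 min; less 45 min break → 7 h 10 min
Fri: 09:55–17:23 = 7 h 28 min; less 45 min break → 6 h 43 min
Total worked: 40 h 38 min = 40.63 h.
Threshold 40 h → overtime 0 h 38 min, regular 40 h 0 min.

Regular 40.00 hours, overtime 0.63 hours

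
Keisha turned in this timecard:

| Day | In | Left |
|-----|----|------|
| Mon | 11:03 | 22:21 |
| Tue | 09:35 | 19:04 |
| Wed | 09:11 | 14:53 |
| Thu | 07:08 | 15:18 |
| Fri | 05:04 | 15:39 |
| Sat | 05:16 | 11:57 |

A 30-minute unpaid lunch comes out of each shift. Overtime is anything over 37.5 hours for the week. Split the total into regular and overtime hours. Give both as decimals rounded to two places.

Mon: 11:03–22:21 = 11 h 18 min; less 30 min break → 10 h 48 min
Tue: 09:35–19:04 = 9 h 29 min; less 30 min break → 8 h 59 min
Wed: 09:11–14:53 = 5 h 42 min; less 30 min break → 5 h 12 min
Thu: 07:08–15:18 = 8 h 10 min; less 30 min break → 7 h 40 min
Fri: 05:04–15:39 = 10 h 35 min; less 30 min break → 10 h 5 min
Sat: 05:16–11:57 = 6 h 41 min; less 30 min break → 6 h 11 min
Total worked: 48 h 55 min = 48.92 h.
Threshold 37.5 h → overtime 11 h 25 min, regular 37 h 30 min.

Regular 37.50 hours, overtime 11.42 hours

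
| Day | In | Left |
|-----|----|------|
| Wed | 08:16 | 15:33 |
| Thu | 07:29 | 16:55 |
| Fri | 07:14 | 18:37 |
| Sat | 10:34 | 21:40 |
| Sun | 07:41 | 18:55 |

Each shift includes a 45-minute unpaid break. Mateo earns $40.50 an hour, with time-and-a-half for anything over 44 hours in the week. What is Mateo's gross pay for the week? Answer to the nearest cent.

Wed: 08:16–15:33 = 7 h 17 min; less 45 min break → 6 h 32 min
Thu: 07:29–16:55 = 9 h 26 min; less 45 min break → 8 h 41 min
Fri: 07:14–18:37 = 11 h 23 min; less 45 min break → 10 h 38 min
Sat: 10:34–21:40 = 11 h 6 min; less 45 min break → 10 h 21 min
Sun: 07:41–18:55 = 11 h 14 min; less 45 min break → 10 h 29 min
Total worked: 46 h 41 min = 2801 min.
Regular 44 h 0 min = 2640 min at $40.50/h; overtime 2 h 41 min = 161 min at $60.75/h.
Pay = (2640 × $40.50 + 161 × $60.75) ÷ 60 = $1945.01.

$1945.01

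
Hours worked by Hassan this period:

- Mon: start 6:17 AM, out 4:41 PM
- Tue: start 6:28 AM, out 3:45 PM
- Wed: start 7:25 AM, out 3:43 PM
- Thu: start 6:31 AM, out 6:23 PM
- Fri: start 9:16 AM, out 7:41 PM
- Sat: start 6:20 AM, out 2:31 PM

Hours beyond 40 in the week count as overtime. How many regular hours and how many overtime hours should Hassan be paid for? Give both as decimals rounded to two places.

Mon: 6:17 AM–4:41 PM = 10 h 24 min
Tue: 6:28 AM–3:45 PM = 9 h 17 min
Wed: 7:25 AM–3:43 PM = 8 h 18 min
Thu: 6:31 AM–6:23 PM = 11 h 52 min
Fri: 9:16 AM–7:41 PM = 10 h 25 min
Sat: 6:20 AM–2:31 PM = 8 h 11 min
Total worked: 58 h 27 min = 58.45 h.
Threshold 40 h → overtime 18 h 27 min, regular 40 h 0 min.

Regular 40.00 hours, overtime 18.45 hours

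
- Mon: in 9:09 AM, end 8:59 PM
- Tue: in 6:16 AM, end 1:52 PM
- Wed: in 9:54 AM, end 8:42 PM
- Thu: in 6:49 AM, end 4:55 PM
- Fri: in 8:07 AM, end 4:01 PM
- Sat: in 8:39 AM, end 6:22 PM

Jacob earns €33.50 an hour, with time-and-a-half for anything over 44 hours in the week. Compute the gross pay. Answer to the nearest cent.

€2174.99

Mon: 9:09 AM–8:59 PM = 11 h 50 min
Tue: 6:16 AM–1:52 PM = 7 h 36 min
Wed: 9:54 AM–8:42 PM = 10 h 48 min
Thu: 6:49 AM–4:55 PM = 10 h 6 min
Fri: 8:07 AM–4:01 PM = 7 h 54 min
Sat: 8:39 AM–6:22 PM = 9 h 43 min
Total worked: 57 h 57 min = 3477 min.
Regular 44 h 0 min = 2640 min at €33.50/h; overtime 13 h 57 min = 837 min at €50.25/h.
Pay = (2640 × €33.50 + 837 × €50.25) ÷ 60 = €2174.99.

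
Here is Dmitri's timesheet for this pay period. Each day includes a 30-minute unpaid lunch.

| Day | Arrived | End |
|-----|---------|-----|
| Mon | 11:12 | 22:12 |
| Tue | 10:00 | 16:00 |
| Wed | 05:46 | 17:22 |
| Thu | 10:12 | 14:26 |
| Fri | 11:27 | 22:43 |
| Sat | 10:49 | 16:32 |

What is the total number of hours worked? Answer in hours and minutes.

Mon: 11:12–22:12 = 11 h 0 min; less 30 min break → 10 h 30 min
Tue: 10:00–16:00 = 6 h 0 min; less 30 min break → 5 h 30 min
Wed: 05:46–17:22 = 11 h 36 min; less 30 min break → 11 h 6 min
Thu: 10:12–14:26 = 4 h 14 min; less 30 min break → 3 h 44 min
Fri: 11:27–22:43 = 11 h 16 min; less 30 min break → 10 h 46 min
Sat: 10:49–16:32 = 5 h 43 min; less 30 min break → 5 h 13 min
Total: 10 h 30 min + 5 h 30 min + 11 h 6 min + 3 h 44 min + 10 h 46 min + 5 h 13 min = 46 h 49 min.

46 h 49 min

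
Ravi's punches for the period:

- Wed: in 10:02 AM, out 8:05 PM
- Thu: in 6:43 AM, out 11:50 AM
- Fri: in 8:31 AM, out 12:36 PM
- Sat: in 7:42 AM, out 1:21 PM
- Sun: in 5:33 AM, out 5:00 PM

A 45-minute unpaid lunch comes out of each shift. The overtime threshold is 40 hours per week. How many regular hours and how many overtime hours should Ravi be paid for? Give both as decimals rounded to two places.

Regular 32.60 hours, overtime 0.00 hours

Wed: 10:02 AM–8:05 PM = 10 h 3 min; less 45 min break → 9 h 18 min
Thu: 6:43 AM–11:50 AM = 5 h 7 min; less 45 min break → 4 h 22 min
Fri: 8:31 AM–12:36 PM = 4 h 5 min; less 45 min break → 3 h 20 min
Sat: 7:42 AM–1:21 PM = 5 h 39 min; less 45 min break → 4 h 54 min
Sun: 5:33 AM–5:00 PM = 11 h 27 min; less 45 min break → 10 h 42 min
Total worked: 32 h 36 min = 32.60 h.
Threshold 40 h → overtime 0 h 0 min, regular 32 h 36 min.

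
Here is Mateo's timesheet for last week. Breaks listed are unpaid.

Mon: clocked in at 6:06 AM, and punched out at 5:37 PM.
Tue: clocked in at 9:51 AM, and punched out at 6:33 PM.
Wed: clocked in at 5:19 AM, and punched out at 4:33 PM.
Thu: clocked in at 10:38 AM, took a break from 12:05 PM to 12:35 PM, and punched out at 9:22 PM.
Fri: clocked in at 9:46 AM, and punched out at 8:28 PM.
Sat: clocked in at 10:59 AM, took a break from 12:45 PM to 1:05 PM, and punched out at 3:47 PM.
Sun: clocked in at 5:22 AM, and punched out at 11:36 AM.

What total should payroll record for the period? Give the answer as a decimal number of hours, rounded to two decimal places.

63.08 hours

Mon: 6:06 AM–5:37 PM = 11 h 31 min
Tue: 9:51 AM–6:33 PM = 8 h 42 min
Wed: 5:19 AM–4:33 PM = 11 h 14 min
Thu: 10:38 AM–9:22 PM = 10 h 44 min; less 30 min break → 10 h 14 min
Fri: 9:46 AM–8:28 PM = 10 h 42 min
Sat: 10:59 AM–3:47 PM = 4 h 48 min; less 20 min break → 4 h 28 min
Sun: 5:22 AM–11:36 AM = 6 h 14 min
Total: 11 h 31 min + 8 h 42 min + 11 h 14 min + 10 h 14 min + 10 h 42 min + 4 h 28 min + 6 h 14 min = 63 h 5 min.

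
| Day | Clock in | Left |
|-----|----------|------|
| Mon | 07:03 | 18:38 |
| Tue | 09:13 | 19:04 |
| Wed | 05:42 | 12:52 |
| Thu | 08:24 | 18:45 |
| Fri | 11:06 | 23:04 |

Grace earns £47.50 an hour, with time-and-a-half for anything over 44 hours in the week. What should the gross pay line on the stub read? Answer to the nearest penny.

Mon: 07:03–18:38 = 11 h 35 min
Tue: 09:13–19:04 = 9 h 51 min
Wed: 05:42–12:52 = 7 h 10 min
Thu: 08:24–18:45 = 10 h 21 min
Fri: 11:06–23:04 = 11 h 58 min
Total worked: 50 h 55 min = 3055 min.
Regular 44 h 0 min = 2640 min at £47.50/h; overtime 6 h 55 min = 415 min at £71.25/h.
Pay = (2640 × £47.50 + 415 × £71.25) ÷ 60 = £2582.81.

£2582.81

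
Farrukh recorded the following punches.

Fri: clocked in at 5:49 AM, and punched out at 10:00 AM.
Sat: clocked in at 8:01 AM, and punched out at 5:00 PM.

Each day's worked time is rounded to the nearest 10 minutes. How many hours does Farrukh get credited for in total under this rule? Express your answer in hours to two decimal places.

13.17 hours

Fri: 5:49 AM–10:00 AM = 4 h 11 min → rounds to 4 h 10 min
Sat: 8:01 AM–5:00 PM = 8 h 59 min → rounds to 9 h 0 min
Total credited: 13 h 10 min.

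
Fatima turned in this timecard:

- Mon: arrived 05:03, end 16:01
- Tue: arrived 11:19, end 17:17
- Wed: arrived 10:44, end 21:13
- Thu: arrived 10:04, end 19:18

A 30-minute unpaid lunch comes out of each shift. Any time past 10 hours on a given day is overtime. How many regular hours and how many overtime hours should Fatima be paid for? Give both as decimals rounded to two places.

Regular 34.18 hours, overtime 0.47 hours

Mon: 05:03–16:01 = 10 h 58 min; less 30 min break → 10 h 28 min
Tue: 11:19–17:17 = 5 h 58 min; less 30 min break → 5 h 28 min
Wed: 10:44–21:13 = 10 h 29 min; less 30 min break → 9 h 59 min
Thu: 10:04–19:18 = 9 h 14 min; less 30 min break → 8 h 44 min
Mon reg 10 h 0 min / OT 0 h 28 min; Tue reg 5 h 28 min / OT 0 h 0 min; Wed reg 9 h 59 min / OT 0 h 0 min; Thu reg 8 h 44 min / OT 0 h 0 min.
Totals: regular 34 h 11 min, overtime 0 h 28 min.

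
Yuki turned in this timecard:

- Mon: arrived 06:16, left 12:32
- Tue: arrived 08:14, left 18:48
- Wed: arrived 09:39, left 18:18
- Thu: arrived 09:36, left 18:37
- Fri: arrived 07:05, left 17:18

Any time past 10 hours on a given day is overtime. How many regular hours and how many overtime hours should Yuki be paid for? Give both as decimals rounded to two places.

Mon: 06:16–12:32 = 6 h 16 min
Tue: 08:14–18:48 = 10 h 34 min
Wed: 09:39–18:18 = 8 h 39 min
Thu: 09:36–18:37 = 9 h 1 min
Fri: 07:05–17:18 = 10 h 13 min
Mon reg 6 h 16 min / OT 0 h 0 min; Tue reg 10 h 0 min / OT 0 h 34 min; Wed reg 8 h 39 min / OT 0 h 0 min; Thu reg 9 h 1 min / OT 0 h 0 min; Fri reg 10 h 0 min / OT 0 h 13 min.
Totals: regular 43 h 56 min, overtime 0 h 47 min.

Regular 43.93 hours, overtime 0.78 hours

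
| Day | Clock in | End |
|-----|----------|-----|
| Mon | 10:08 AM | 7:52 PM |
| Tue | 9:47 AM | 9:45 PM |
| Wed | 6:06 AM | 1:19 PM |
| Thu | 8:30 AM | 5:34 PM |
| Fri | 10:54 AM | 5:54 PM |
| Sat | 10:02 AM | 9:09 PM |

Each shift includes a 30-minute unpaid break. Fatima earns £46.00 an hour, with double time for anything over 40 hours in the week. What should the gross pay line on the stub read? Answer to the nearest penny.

Mon: 10:08 AM–7:52 PM = 9 h 44 min; less 30 min break → 9 h 14 min
Tue: 9:47 AM–9:45 PM = 11 h 58 min; less 30 min break → 11 h 28 min
Wed: 6:06 AM–1:19 PM = 7 h 13 min; less 30 min break → 6 h 43 min
Thu: 8:30 AM–5:34 PM = 9 h 4 min; less 30 min break → 8 h 34 min
Fri: 10:54 AM–5:54 PM = 7 h 0 min; less 30 min break → 6 h 30 min
Sat: 10:02 AM–9:09 PM = 11 h 7 min; less 30 min break → 10 h 37 min
Total worked: 53 h 6 min = 3186 min.
Regular 40 h 0 min = 2400 min at £46.00/h; overtime 13 h 6 min = 786 min at £92.00/h.
Pay = (2400 × £46.00 + 786 × £92.00) ÷ 60 = £3045.20.

£3045.20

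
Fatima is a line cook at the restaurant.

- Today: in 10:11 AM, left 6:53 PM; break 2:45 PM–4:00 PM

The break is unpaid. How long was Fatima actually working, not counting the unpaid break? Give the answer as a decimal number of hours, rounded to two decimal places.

7.45 hours

Today: 10:11 AM–6:53 PM = 8 h 42 min; less 75 min break → 7 h 27 min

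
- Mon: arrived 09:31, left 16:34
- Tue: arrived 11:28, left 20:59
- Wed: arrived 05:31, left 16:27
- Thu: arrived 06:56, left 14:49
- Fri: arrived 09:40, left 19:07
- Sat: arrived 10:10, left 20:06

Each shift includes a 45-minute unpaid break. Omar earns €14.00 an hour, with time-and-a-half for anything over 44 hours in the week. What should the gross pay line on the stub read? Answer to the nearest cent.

€747.60

Mon: 09:31–16:34 = 7 h 3 min; less 45 min break → 6 h 18 min
Tue: 11:28–20:59 = 9 h 31 min; less 45 min break → 8 h 46 min
Wed: 05:31–16:27 = 10 h 56 min; less 45 min break → 10 h 11 min
Thu: 06:56–14:49 = 7 h 53 min; less 45 min break → 7 h 8 min
Fri: 09:40–19:07 = 9 h 27 min; less 45 min break → 8 h 42 min
Sat: 10:10–20:06 = 9 h 56 min; less 45 min break → 9 h 11 min
Total worked: 50 h 16 min = 3016 min.
Regular 44 h 0 min = 2640 min at €14.00/h; overtime 6 h 16 min = 376 min at €21.00/h.
Pay = (2640 × €14.00 + 376 × €21.00) ÷ 60 = €747.60.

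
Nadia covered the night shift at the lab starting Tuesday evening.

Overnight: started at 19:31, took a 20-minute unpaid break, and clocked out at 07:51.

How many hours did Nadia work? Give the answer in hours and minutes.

12 h 0 min

Overnight: 19:31 → midnight = 4 h 29 min; midnight → 07:51 = 7 h 51 min; span 12 h 20 min; less 20 min break → 12 h 0 min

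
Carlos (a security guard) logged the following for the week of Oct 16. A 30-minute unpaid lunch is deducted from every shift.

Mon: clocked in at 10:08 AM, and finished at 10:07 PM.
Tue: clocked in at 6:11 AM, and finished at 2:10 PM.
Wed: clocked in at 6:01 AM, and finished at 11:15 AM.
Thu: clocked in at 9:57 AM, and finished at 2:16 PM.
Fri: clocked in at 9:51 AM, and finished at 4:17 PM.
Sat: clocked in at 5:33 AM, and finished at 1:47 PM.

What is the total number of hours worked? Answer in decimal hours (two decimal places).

Mon: 10:08 AM–10:07 PM = 11 h 59 min; less 30 min break → 11 h 29 min
Tue: 6:11 AM–2:10 PM = 7 h 59 min; less 30 min break → 7 h 29 min
Wed: 6:01 AM–11:15 AM = 5 h 14 min; less 30 min break → 4 h 44 min
Thu: 9:57 AM–2:16 PM = 4 h 19 min; less 30 min break → 3 h 49 min
Fri: 9:51 AM–4:17 PM = 6 h 26 min; less 30 min break → 5 h 56 min
Sat: 5:33 AM–1:47 PM = 8 h 14 min; less 30 min break → 7 h 44 min
Total: 11 h 29 min + 7 h 29 min + 4 h 44 min + 3 h 49 min + 5 h 56 min + 7 h 44 min = 41 h 11 min.

41.18 hours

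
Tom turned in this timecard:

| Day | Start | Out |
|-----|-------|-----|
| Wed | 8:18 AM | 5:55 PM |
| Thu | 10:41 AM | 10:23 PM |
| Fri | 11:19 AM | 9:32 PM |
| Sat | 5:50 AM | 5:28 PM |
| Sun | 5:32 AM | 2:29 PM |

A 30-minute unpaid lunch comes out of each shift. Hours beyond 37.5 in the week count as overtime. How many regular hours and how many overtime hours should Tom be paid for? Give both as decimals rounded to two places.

Regular 37.50 hours, overtime 12.12 hours

Wed: 8:18 AM–5:55 PM = 9 h 37 min; less 30 min break → 9 h 7 min
Thu: 10:41 AM–10:23 PM = 11 h 42 min; less 30 min break → 11 h 12 min
Fri: 11:19 AM–9:32 PM = 10 h 13 min; less 30 min break → 9 h 43 min
Sat: 5:50 AM–5:28 PM = 11 h 38 min; less 30 min break → 11 h 8 min
Sun: 5:32 AM–2:29 PM = 8 h 57 min; less 30 min break → 8 h 27 min
Total worked: 49 h 37 min = 49.62 h.
Threshold 37.5 h → overtime 12 h 7 min, regular 37 h 30 min.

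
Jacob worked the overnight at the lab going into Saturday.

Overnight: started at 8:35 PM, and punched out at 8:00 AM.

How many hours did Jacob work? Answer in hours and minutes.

Overnight: 8:35 PM → midnight = 3 h 25 min; midnight → 8:00 AM = 8 h 0 min; span 11 h 25 min

11 h 25 min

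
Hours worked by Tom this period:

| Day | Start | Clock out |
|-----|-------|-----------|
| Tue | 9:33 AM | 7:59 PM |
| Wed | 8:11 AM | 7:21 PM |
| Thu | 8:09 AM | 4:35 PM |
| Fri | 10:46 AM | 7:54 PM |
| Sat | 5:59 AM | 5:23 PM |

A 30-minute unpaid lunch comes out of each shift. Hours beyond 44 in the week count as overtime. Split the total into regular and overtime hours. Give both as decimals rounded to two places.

Regular 44.00 hours, overtime 4.07 hours

Tue: 9:33 AM–7:59 PM = 10 h 26 min; less 30 min break → 9 h 56 min
Wed: 8:11 AM–7:21 PM = 11 h 10 min; less 30 min break → 10 h 40 min
Thu: 8:09 AM–4:35 PM = 8 h 26 min; less 30 min break → 7 h 56 min
Fri: 10:46 AM–7:54 PM = 9 h 8 min; less 30 min break → 8 h 38 min
Sat: 5:59 AM–5:23 PM = 11 h 24 min; less 30 min break → 10 h 54 min
Total worked: 48 h 4 min = 48.07 h.
Threshold 44 h → overtime 4 h 4 min, regular 44 h 0 min.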